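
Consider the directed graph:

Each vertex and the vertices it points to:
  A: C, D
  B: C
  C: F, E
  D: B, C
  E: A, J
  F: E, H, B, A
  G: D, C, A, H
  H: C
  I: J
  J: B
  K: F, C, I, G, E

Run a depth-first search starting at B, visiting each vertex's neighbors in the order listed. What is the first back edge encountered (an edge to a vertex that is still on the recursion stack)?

A->C

DFS from B (visiting each vertex's neighbors in the order listed); mark gray on enter, black on exit:
B gray
  C gray
    F gray
      E gray
        A gray
          A→C: C is gray → back edge
First back edge: A → C.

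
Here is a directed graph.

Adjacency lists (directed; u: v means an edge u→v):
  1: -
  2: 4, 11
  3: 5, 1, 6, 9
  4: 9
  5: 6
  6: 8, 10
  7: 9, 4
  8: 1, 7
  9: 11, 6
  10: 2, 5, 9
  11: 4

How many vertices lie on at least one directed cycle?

9

A vertex is on a directed cycle iff it belongs to a strongly connected component of size ≥ 2 (or has a self-loop).
The vertices on cycles are {2, 4, 5, 6, 7, 8, 9, 10, 11} — 9 in total.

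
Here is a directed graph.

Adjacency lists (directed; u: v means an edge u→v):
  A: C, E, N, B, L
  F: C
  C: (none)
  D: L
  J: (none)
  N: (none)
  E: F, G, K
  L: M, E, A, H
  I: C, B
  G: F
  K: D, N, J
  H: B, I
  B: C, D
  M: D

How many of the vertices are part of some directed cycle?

A vertex is on a directed cycle iff it belongs to a strongly connected component of size ≥ 2 (or has a self-loop).
The vertices on cycles are {A, B, D, E, H, I, K, L, M} — 9 in total.

9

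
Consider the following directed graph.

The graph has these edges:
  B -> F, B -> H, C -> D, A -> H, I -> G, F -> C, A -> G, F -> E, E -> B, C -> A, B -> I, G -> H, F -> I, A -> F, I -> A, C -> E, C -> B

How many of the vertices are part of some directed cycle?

6

A vertex is on a directed cycle iff it belongs to a strongly connected component of size ≥ 2 (or has a self-loop).
The vertices on cycles are {A, B, C, E, F, I} — 6 in total.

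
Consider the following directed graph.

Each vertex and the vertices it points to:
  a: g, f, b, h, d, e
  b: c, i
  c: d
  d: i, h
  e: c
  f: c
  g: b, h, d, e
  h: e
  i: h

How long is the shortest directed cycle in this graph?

For each vertex v, BFS finds the shortest path from v back to v.
The shortest such closed walk is d → h → e → c → d, length 4.

4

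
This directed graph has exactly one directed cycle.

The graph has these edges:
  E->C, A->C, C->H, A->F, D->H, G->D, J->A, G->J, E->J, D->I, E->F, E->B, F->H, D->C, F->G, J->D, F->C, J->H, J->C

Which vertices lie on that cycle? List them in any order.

DFS with gray/black marking from J:
J gray
  C gray
    H gray
    H black
  C black
  D gray
    D→H: H black — skip
    D→C: C black — skip
    I gray
    I black
  D black
  A gray
    A→C: C black — skip
    F gray
      F→C: C black — skip
      G gray
        G→J: J is gray → back edge
Back edge closes the cycle J → A → F → G → J; its vertices are {A, F, G, J}.

A, F, G, J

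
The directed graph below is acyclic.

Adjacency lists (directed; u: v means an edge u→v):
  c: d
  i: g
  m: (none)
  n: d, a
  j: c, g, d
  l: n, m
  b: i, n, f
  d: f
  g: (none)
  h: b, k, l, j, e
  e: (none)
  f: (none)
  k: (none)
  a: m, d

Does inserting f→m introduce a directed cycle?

Adding f→m creates a cycle iff m can already reach f.
Explore from m: no path reaches f. The graph stays acyclic.

No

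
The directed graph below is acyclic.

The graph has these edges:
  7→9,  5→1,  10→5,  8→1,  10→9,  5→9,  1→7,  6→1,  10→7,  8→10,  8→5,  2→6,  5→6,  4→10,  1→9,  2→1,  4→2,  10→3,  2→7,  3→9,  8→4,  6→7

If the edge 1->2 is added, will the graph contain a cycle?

Yes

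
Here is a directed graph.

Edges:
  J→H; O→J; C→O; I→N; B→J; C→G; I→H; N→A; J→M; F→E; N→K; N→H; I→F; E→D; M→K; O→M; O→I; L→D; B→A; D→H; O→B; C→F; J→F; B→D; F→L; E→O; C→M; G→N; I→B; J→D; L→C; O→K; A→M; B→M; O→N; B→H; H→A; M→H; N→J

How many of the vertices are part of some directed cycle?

13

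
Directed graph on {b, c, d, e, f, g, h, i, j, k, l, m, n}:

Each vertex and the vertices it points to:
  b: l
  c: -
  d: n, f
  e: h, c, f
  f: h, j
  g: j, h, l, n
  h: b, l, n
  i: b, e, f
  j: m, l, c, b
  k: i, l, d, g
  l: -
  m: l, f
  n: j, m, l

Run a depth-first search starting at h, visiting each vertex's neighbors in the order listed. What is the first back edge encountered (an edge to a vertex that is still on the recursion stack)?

DFS from h (visiting each vertex's neighbors in the order listed); mark gray on enter, black on exit:
h gray
  b gray
    l gray
    l black
  b black
  h→l: l black — skip
  n gray
    j gray
      m gray
        m→l: l black — skip
        f gray
          f→h: h is gray → back edge
First back edge: f → h.

f->h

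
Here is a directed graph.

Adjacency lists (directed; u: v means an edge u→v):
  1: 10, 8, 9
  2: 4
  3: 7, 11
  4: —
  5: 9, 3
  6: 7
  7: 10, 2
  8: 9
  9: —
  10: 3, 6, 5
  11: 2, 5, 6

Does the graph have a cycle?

Yes

DFS with white/gray/black marking, starting from 1:
1 gray
  10 gray
    3 gray
      7 gray
        7→10: 10 is gray → back edge
Back edge found, so a cycle exists: 10 → 3 → 7 → 10.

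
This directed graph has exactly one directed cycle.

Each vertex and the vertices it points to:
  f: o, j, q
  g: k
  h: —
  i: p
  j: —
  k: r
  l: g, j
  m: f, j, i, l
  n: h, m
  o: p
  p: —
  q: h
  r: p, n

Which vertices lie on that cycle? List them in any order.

DFS with gray/black marking from k:
k gray
  r gray
    p gray
    p black
    n gray
      h gray
      h black
      m gray
        f gray
          o gray
            o→p: p black — skip
          o black
          j gray
          j black
          q gray
            q→h: h black — skip
          q black
        f black
        m→j: j black — skip
        i gray
          i→p: p black — skip
        i black
        l gray
          g gray
            g→k: k is gray → back edge
Back edge closes the cycle k → r → n → m → l → g → k; its vertices are {g, k, l, m, n, r}.

g, k, l, m, n, r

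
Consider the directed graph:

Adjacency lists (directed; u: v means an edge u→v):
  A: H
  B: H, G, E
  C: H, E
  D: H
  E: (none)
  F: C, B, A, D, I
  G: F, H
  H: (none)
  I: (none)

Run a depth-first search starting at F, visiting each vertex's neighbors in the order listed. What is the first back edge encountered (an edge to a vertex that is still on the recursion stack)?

DFS from F (visiting each vertex's neighbors in the order listed); mark gray on enter, black on exit:
F gray
  C gray
    H gray
    H black
    E gray
    E black
  C black
  B gray
    B→H: H black — skip
    G gray
      G→F: F is gray → back edge
First back edge: G → F.

G→F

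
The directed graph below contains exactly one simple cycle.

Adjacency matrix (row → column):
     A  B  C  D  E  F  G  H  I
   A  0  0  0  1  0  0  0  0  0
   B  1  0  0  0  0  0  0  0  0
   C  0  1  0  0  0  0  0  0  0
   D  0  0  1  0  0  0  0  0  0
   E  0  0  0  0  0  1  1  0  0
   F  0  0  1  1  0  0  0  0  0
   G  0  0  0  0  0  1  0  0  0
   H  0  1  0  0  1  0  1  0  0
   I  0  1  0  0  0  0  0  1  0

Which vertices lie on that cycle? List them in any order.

A, B, C, D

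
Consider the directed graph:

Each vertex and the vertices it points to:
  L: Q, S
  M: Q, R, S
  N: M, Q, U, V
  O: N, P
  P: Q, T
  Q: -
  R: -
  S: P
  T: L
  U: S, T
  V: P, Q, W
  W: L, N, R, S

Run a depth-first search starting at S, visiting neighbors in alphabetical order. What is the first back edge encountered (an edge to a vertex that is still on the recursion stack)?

DFS from S (visiting neighbors in alphabetical order); mark gray on enter, black on exit:
S gray
  P gray
    Q gray
    Q black
    T gray
      L gray
        L→Q: Q black — skip
        L→S: S is gray → back edge
First back edge: L → S.

L->S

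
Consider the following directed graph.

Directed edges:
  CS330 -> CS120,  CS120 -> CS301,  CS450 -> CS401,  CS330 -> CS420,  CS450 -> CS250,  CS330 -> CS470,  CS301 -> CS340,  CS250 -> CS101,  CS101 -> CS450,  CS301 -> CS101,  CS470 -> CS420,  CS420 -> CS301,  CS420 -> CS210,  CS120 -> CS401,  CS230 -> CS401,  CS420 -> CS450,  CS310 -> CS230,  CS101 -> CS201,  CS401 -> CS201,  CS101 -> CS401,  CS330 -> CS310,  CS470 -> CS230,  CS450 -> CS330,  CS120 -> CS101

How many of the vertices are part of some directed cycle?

A vertex is on a directed cycle iff it belongs to a strongly connected component of size ≥ 2 (or has a self-loop).
The vertices on cycles are {CS101, CS120, CS250, CS301, CS330, CS420, CS450, CS470} — 8 in total.

8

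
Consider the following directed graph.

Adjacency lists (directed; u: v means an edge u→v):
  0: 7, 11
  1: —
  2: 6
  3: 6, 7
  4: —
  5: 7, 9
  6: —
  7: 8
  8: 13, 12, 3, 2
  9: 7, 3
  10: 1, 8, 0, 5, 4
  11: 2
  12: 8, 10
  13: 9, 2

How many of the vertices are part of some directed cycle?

A vertex is on a directed cycle iff it belongs to a strongly connected component of size ≥ 2 (or has a self-loop).
The vertices on cycles are {0, 3, 5, 7, 8, 9, 10, 12, 13} — 9 in total.

9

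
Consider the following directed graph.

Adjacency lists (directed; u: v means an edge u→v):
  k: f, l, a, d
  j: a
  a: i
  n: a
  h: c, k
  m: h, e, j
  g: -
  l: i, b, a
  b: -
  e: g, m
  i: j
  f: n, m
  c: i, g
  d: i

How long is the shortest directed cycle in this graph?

2

For each vertex v, BFS finds the shortest path from v back to v.
The shortest such closed walk is m → e → m, length 2.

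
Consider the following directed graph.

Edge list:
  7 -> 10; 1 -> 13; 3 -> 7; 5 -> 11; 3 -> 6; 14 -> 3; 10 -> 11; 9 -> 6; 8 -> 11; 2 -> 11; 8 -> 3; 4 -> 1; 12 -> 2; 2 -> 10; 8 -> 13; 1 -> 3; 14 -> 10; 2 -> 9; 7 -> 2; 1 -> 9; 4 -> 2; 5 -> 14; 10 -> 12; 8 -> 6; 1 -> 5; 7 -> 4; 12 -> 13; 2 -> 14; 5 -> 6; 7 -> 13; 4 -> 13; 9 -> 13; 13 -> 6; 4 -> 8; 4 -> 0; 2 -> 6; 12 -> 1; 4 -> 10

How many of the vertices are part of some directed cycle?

A vertex is on a directed cycle iff it belongs to a strongly connected component of size ≥ 2 (or has a self-loop).
The vertices on cycles are {1, 2, 3, 4, 5, 7, 8, 10, 12, 14} — 10 in total.

10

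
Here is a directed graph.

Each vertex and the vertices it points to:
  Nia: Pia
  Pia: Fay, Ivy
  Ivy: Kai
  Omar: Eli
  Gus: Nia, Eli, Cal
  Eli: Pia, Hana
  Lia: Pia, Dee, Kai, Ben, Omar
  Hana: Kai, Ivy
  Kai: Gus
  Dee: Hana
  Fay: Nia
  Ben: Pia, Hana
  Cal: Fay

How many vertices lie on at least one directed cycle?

9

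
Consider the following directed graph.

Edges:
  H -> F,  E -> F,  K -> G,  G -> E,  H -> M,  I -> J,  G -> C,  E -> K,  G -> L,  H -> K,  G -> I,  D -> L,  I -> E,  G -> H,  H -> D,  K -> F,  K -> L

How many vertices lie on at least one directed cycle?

A vertex is on a directed cycle iff it belongs to a strongly connected component of size ≥ 2 (or has a self-loop).
The vertices on cycles are {E, G, H, I, K} — 5 in total.

5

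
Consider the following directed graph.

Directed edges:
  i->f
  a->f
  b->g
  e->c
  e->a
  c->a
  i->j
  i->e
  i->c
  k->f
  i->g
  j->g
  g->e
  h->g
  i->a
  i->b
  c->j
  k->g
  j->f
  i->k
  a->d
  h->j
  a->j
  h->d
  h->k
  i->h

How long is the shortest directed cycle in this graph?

For each vertex v, BFS finds the shortest path from v back to v.
The shortest such closed walk is c → j → g → e → c, length 4.

4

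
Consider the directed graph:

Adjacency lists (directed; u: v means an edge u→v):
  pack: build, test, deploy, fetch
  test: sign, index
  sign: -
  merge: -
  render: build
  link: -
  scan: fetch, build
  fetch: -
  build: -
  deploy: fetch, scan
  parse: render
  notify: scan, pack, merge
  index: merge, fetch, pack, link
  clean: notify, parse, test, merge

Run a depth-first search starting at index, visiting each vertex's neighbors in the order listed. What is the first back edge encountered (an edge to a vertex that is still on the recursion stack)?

test→index

DFS from index (visiting each vertex's neighbors in the order listed); mark gray on enter, black on exit:
index gray
  merge gray
  merge black
  fetch gray
  fetch black
  pack gray
    build gray
    build black
    test gray
      sign gray
      sign black
      test→index: index is gray → back edge
First back edge: test → index.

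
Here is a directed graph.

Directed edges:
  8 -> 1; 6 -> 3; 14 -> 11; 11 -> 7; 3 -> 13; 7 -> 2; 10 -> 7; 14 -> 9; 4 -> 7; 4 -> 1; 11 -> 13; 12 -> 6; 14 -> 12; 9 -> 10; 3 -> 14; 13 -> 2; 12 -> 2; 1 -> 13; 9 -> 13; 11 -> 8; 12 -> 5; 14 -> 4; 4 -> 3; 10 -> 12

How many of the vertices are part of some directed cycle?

A vertex is on a directed cycle iff it belongs to a strongly connected component of size ≥ 2 (or has a self-loop).
The vertices on cycles are {3, 4, 6, 9, 10, 12, 14} — 7 in total.

7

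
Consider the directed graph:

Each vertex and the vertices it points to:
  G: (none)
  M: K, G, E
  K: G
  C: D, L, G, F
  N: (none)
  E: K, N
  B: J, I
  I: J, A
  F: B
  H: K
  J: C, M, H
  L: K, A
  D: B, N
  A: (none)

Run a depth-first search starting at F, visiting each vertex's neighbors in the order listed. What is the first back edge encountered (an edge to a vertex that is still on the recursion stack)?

DFS from F (visiting each vertex's neighbors in the order listed); mark gray on enter, black on exit:
F gray
  B gray
    J gray
      C gray
        D gray
          D→B: B is gray → back edge
First back edge: D → B.

D->B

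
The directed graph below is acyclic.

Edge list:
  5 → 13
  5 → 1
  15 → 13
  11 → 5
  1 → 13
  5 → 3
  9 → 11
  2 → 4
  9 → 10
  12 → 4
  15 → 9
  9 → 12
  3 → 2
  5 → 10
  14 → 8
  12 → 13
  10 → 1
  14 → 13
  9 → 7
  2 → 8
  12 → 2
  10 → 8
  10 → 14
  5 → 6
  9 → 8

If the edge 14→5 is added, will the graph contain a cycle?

Yes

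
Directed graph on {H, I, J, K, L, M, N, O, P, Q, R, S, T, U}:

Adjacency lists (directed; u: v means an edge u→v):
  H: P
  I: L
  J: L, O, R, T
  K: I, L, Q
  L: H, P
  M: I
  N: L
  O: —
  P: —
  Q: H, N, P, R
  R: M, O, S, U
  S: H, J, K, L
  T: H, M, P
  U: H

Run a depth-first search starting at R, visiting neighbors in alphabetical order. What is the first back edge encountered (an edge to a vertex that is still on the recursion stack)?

J→R

DFS from R (visiting neighbors in alphabetical order); mark gray on enter, black on exit:
R gray
  M gray
    I gray
      L gray
        H gray
          P gray
          P black
        H black
        L→P: P black — skip
      L black
    I black
  M black
  O gray
  O black
  S gray
    S→H: H black — skip
    J gray
      J→L: L black — skip
      J→O: O black — skip
      J→R: R is gray → back edge
First back edge: J → R.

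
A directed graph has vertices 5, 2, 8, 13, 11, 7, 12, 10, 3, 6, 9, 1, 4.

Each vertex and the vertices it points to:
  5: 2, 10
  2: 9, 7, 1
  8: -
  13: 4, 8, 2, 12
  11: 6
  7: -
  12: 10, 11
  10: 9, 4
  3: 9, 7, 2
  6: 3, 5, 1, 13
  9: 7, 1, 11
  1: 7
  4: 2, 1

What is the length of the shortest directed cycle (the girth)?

4

For each vertex v, BFS finds the shortest path from v back to v.
The shortest such closed walk is 11 → 6 → 3 → 9 → 11, length 4.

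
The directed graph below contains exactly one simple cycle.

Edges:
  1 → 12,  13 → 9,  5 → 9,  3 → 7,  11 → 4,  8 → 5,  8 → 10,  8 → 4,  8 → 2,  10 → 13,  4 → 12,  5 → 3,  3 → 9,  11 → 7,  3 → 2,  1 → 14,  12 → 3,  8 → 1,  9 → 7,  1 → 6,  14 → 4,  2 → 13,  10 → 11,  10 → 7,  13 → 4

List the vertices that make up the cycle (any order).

DFS with gray/black marking from 2:
2 gray
  13 gray
    4 gray
      12 gray
        3 gray
          7 gray
          7 black
          9 gray
            9→7: 7 black — skip
          9 black
          3→2: 2 is gray → back edge
Back edge closes the cycle 2 → 13 → 4 → 12 → 3 → 2; its vertices are {2, 3, 4, 12, 13}.

2, 3, 4, 12, 13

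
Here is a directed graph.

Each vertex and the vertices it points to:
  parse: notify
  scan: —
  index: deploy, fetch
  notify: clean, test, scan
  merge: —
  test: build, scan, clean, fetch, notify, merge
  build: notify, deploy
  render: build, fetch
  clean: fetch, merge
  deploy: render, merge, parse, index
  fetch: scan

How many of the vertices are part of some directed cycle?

7

A vertex is on a directed cycle iff it belongs to a strongly connected component of size ≥ 2 (or has a self-loop).
The vertices on cycles are {test, build, index, parse, deploy, notify, render} — 7 in total.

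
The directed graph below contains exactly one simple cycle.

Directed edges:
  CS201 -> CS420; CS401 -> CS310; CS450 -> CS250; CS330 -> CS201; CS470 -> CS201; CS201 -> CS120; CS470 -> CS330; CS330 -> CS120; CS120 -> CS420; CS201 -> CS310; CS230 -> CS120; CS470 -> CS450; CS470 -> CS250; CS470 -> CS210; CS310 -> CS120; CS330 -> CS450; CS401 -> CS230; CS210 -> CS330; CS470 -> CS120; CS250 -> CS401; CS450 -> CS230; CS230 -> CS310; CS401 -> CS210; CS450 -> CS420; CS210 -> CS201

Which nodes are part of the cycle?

CS210, CS250, CS330, CS401, CS450

DFS with gray/black marking from CS250:
CS250 gray
  CS401 gray
    CS310 gray
      CS120 gray
        CS420 gray
        CS420 black
      CS120 black
    CS310 black
    CS210 gray
      CS201 gray
        CS201→CS120: CS120 black — skip
        CS201→CS310: CS310 black — skip
        CS201→CS420: CS420 black — skip
      CS201 black
      CS330 gray
        CS330→CS120: CS120 black — skip
        CS450 gray
          CS230 gray
            CS230→CS310: CS310 black — skip
            CS230→CS120: CS120 black — skip
          CS230 black
          CS450→CS250: CS250 is gray → back edge
Back edge closes the cycle CS250 → CS401 → CS210 → CS330 → CS450 → CS250; its vertices are {CS210, CS250, CS330, CS401, CS450}.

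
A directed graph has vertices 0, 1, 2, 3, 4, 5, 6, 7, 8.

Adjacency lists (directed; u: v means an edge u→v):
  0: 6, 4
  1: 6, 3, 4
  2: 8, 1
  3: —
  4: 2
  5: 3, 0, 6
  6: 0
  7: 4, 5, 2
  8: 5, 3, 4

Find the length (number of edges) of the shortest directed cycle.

For each vertex v, BFS finds the shortest path from v back to v.
The shortest such closed walk is 6 → 0 → 6, length 2.

2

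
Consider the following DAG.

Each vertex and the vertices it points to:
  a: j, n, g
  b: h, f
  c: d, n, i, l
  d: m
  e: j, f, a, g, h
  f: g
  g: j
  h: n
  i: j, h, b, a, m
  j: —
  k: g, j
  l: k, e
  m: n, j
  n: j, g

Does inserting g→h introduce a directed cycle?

Adding g→h creates a cycle iff h can already reach g.
Path from h: h → n → g.
So h → … → g → h is a cycle.

Yes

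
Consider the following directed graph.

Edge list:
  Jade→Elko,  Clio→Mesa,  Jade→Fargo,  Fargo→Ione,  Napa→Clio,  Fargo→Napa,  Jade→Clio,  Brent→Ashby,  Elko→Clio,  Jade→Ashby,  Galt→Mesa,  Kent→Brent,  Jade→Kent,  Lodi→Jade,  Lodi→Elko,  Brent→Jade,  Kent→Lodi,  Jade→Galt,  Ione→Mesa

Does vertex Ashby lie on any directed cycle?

No

Ashby lies on a cycle iff there is a path from Ashby back to itself.
Exploring from Ashby, it never reaches itself; equivalently, its strongly connected component is a singleton.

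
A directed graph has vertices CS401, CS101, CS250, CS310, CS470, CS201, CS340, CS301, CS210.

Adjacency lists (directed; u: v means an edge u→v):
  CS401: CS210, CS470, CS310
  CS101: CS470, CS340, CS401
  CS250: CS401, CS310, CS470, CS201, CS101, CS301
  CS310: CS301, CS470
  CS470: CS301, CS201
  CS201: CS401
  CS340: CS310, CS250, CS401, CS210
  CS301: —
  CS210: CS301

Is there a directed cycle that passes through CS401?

Yes

CS401 is on a cycle iff CS401 can reach itself via ≥1 edge.
CS401 → CS470 → CS201 → CS401 — yes.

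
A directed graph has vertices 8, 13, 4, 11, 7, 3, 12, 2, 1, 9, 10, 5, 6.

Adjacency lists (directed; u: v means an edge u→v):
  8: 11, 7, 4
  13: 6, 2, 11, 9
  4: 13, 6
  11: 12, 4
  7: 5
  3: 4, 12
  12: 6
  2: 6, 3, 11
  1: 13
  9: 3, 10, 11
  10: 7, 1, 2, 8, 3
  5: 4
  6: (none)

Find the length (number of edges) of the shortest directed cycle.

3

For each vertex v, BFS finds the shortest path from v back to v.
The shortest such closed walk is 13 → 11 → 4 → 13, length 3.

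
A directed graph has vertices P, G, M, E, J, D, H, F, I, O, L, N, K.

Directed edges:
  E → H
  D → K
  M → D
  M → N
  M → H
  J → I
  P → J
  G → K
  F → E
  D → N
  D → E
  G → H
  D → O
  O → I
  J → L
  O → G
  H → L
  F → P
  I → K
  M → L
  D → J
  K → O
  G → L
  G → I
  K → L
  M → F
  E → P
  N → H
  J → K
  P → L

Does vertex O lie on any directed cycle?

O is on a cycle iff O can reach itself via ≥1 edge.
O → I → K → O — yes.

Yes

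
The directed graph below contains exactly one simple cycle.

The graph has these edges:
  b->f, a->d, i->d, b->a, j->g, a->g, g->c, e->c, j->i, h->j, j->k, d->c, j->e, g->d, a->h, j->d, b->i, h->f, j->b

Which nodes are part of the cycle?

a, b, h, j

DFS with gray/black marking from j:
j gray
  b gray
    f gray
    f black
    i gray
      d gray
        c gray
        c black
      d black
    i black
    a gray
      g gray
        g→d: d black — skip
        g→c: c black — skip
      g black
      a→d: d black — skip
      h gray
        h→j: j is gray → back edge
Back edge closes the cycle j → b → a → h → j; its vertices are {a, b, h, j}.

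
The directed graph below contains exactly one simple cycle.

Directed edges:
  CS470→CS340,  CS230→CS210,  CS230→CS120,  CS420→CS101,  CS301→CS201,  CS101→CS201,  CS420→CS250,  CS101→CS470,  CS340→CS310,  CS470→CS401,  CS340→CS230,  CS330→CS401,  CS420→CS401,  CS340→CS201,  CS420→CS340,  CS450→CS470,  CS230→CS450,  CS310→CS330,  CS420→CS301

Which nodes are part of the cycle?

CS230, CS340, CS450, CS470

DFS with gray/black marking from CS340:
CS340 gray
  CS310 gray
    CS330 gray
      CS401 gray
      CS401 black
    CS330 black
  CS310 black
  CS230 gray
    CS120 gray
    CS120 black
    CS450 gray
      CS470 gray
        CS470→CS340: CS340 is gray → back edge
Back edge closes the cycle CS340 → CS230 → CS450 → CS470 → CS340; its vertices are {CS230, CS340, CS450, CS470}.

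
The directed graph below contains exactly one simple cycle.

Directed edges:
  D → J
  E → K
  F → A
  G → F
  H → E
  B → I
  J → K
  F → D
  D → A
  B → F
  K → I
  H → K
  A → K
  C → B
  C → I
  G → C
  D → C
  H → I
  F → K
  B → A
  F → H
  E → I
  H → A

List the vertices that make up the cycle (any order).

DFS with gray/black marking from F:
F gray
  D gray
    A gray
      K gray
        I gray
        I black
      K black
    A black
    C gray
      C→I: I black — skip
      B gray
        B→F: F is gray → back edge
Back edge closes the cycle F → D → C → B → F; its vertices are {B, C, D, F}.

B, C, D, F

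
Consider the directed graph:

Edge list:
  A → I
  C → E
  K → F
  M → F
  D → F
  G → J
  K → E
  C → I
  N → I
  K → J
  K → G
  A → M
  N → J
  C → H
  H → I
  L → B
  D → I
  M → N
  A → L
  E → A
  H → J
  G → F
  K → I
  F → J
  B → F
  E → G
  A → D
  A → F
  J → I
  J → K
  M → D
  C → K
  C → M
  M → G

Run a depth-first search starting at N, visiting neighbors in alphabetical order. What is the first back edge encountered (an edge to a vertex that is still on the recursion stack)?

F→J

DFS from N (visiting neighbors in alphabetical order); mark gray on enter, black on exit:
N gray
  I gray
  I black
  J gray
    J→I: I black — skip
    K gray
      E gray
        A gray
          D gray
            F gray
              F→J: J is gray → back edge
First back edge: F → J.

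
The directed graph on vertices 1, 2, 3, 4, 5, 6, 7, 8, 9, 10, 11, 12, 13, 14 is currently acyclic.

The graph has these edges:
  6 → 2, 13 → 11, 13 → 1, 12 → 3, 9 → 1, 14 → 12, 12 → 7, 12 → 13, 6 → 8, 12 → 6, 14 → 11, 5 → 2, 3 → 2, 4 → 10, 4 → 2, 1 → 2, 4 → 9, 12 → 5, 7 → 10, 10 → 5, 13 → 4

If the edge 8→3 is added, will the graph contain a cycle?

Adding 8→3 creates a cycle iff 3 can already reach 8.
Explore from 3: no path reaches 8. The graph stays acyclic.

No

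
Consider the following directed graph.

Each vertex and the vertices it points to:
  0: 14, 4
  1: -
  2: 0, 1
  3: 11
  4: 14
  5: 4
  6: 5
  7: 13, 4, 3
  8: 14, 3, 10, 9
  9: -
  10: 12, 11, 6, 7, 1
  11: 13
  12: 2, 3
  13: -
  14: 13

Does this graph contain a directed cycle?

No

DFS with white/gray/black marking, starting from 1:
1 gray
1 black
0 gray
  14 gray
    13 gray
    13 black
  14 black
  4 gray
    4→14: 14 black — skip
  4 black
0 black
2 gray
  2→0: 0 black — skip
  2→1: 1 black — skip
2 black
3 gray
  11 gray
    11→13: 13 black — skip
  11 black
3 black
5 gray
  5→4: 4 black — skip
5 black
6 gray
  6→5: 5 black — skip
6 black
7 gray
  7→13: 13 black — skip
  7→4: 4 black — skip
  7→3: 3 black — skip
7 black
8 gray
  8→14: 14 black — skip
  8→3: 3 black — skip
  10 gray
    12 gray
      12→2: 2 black — skip
      12→3: 3 black — skip
    12 black
    10→11: 11 black — skip
    10→6: 6 black — skip
    10→7: 7 black — skip
    10→1: 1 black — skip
  10 black
  9 gray
  9 black
8 black
Every edge goes to a white or black vertex — no back edge, so the graph is acyclic.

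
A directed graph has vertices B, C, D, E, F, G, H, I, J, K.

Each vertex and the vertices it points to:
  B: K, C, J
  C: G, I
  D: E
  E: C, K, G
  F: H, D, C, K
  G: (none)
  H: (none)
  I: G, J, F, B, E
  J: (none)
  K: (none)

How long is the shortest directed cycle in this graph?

For each vertex v, BFS finds the shortest path from v back to v.
The shortest such closed walk is I → F → C → I, length 3.

3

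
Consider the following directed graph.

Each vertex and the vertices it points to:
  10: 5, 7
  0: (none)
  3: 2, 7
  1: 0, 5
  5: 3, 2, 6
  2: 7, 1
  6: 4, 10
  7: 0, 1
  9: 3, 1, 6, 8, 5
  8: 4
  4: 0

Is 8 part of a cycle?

No

8 lies on a cycle iff there is a path from 8 back to itself.
Exploring from 8, it never reaches itself; equivalently, its strongly connected component is a singleton.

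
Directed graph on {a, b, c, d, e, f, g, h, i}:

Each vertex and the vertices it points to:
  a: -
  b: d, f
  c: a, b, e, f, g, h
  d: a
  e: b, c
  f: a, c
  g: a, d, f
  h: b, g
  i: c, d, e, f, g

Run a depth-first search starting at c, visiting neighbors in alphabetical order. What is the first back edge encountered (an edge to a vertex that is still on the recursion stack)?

f->c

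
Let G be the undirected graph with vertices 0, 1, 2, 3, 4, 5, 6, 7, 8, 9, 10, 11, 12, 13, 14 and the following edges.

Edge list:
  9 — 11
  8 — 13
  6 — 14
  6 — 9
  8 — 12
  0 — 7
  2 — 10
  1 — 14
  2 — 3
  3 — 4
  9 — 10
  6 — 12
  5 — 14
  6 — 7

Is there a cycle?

No

DFS, tracking each vertex's parent; an edge to a visited non-parent vertex closes a cycle.
Start from 5:
visit 5 (parent –)
  visit 14 (parent 5)
    14–5: parent, skip
    visit 6 (parent 14)
      visit 7 (parent 6)
        visit 0 (parent 7)
          0–7: parent, skip
        7–6: parent, skip
      visit 9 (parent 6)
        9–6: parent, skip
        visit 10 (parent 9)
          visit 2 (parent 10)
            visit 3 (parent 2)
              3–2: parent, skip
              visit 4 (parent 3)
                4–3: parent, skip
            2–10: parent, skip
          10–9: parent, skip
        visit 11 (parent 9)
          11–9: parent, skip
      6–14: parent, skip
      visit 12 (parent 6)
        12–6: parent, skip
        visit 8 (parent 12)
          visit 13 (parent 8)
            13–8: parent, skip
          8–12: parent, skip
    visit 1 (parent 14)
      1–14: parent, skip
No non-parent visited neighbor found — the graph is a forest.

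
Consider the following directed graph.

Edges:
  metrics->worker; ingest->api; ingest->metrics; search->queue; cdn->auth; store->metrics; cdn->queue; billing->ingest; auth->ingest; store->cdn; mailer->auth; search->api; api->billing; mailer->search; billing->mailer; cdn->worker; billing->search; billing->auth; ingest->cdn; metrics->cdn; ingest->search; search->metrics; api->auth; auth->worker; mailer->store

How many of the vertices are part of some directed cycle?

9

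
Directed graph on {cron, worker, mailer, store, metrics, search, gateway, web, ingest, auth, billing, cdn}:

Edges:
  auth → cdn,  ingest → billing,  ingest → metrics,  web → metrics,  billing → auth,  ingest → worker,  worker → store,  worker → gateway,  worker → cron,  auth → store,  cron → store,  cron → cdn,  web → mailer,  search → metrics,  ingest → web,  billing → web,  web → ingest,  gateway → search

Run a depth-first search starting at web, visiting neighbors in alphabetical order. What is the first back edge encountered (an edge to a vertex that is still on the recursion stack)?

billing->web

DFS from web (visiting neighbors in alphabetical order); mark gray on enter, black on exit:
web gray
  ingest gray
    billing gray
      auth gray
        cdn gray
        cdn black
        store gray
        store black
      auth black
      billing→web: web is gray → back edge
First back edge: billing → web.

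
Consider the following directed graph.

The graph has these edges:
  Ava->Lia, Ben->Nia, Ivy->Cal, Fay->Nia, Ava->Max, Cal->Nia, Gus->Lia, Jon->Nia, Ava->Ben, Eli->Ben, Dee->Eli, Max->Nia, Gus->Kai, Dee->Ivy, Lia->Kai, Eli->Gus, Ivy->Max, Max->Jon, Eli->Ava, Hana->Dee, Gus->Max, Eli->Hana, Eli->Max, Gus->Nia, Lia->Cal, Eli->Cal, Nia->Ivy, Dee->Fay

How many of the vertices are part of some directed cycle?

A vertex is on a directed cycle iff it belongs to a strongly connected component of size ≥ 2 (or has a self-loop).
The vertices on cycles are {Cal, Dee, Eli, Ivy, Jon, Max, Nia, Hana} — 8 in total.

8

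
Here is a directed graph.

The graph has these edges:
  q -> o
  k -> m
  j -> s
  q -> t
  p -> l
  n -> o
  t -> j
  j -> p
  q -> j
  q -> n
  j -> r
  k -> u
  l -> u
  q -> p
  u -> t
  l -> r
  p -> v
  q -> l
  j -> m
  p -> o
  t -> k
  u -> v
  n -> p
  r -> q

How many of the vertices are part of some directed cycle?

9

A vertex is on a directed cycle iff it belongs to a strongly connected component of size ≥ 2 (or has a self-loop).
The vertices on cycles are {j, k, l, n, p, q, r, t, u} — 9 in total.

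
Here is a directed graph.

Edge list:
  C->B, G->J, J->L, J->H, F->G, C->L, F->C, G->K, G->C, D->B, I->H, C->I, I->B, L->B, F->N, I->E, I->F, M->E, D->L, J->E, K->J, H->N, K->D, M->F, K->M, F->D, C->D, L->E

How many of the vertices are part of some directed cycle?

A vertex is on a directed cycle iff it belongs to a strongly connected component of size ≥ 2 (or has a self-loop).
The vertices on cycles are {C, F, G, I, K, M} — 6 in total.

6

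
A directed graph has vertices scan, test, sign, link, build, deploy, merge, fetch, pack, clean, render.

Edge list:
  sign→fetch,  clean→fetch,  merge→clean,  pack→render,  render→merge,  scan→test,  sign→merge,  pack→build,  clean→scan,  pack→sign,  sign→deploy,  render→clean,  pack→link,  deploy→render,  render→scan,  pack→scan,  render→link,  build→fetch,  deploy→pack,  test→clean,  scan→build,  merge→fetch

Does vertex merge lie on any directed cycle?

No

merge lies on a cycle iff there is a path from merge back to itself.
Exploring from merge, it never reaches itself; equivalently, its strongly connected component is a singleton.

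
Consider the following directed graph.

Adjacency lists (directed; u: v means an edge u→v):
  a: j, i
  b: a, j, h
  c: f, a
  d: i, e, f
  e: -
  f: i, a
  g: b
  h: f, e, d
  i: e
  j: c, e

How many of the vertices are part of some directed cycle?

4

A vertex is on a directed cycle iff it belongs to a strongly connected component of size ≥ 2 (or has a self-loop).
The vertices on cycles are {a, c, f, j} — 4 in total.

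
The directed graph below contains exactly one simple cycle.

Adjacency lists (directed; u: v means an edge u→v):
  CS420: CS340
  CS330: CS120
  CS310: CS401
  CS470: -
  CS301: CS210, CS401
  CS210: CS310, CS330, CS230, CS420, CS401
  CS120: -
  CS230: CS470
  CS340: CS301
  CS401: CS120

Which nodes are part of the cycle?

CS210, CS301, CS340, CS420

DFS with gray/black marking from CS340:
CS340 gray
  CS301 gray
    CS210 gray
      CS310 gray
        CS401 gray
          CS120 gray
          CS120 black
        CS401 black
      CS310 black
      CS330 gray
        CS330→CS120: CS120 black — skip
      CS330 black
      CS230 gray
        CS470 gray
        CS470 black
      CS230 black
      CS420 gray
        CS420→CS340: CS340 is gray → back edge
Back edge closes the cycle CS340 → CS301 → CS210 → CS420 → CS340; its vertices are {CS210, CS301, CS340, CS420}.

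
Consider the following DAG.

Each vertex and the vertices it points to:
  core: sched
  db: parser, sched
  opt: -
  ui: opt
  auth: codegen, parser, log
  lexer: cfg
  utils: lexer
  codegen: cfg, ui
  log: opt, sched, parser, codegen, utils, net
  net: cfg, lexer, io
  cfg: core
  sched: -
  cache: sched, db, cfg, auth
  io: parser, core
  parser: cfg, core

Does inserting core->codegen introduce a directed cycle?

Adding core→codegen creates a cycle iff codegen can already reach core.
Path from codegen: codegen → cfg → core.
So codegen → … → core → codegen is a cycle.

Yes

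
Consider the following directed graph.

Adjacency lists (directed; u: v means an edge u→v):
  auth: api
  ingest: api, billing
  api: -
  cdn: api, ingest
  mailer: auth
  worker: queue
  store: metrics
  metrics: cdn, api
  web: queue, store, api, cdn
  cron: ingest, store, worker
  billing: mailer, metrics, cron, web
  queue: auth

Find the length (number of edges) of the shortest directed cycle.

For each vertex v, BFS finds the shortest path from v back to v.
The shortest such closed walk is billing → cron → ingest → billing, length 3.

3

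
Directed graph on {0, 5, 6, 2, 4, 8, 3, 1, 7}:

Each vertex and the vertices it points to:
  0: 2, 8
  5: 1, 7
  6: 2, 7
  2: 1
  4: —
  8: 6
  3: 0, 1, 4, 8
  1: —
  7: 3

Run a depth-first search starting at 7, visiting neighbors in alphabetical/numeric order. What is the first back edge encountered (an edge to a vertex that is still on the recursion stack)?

6->7

DFS from 7 (visiting neighbors in alphabetical/numeric order); mark gray on enter, black on exit:
7 gray
  3 gray
    0 gray
      2 gray
        1 gray
        1 black
      2 black
      8 gray
        6 gray
          6→2: 2 black — skip
          6→7: 7 is gray → back edge
First back edge: 6 → 7.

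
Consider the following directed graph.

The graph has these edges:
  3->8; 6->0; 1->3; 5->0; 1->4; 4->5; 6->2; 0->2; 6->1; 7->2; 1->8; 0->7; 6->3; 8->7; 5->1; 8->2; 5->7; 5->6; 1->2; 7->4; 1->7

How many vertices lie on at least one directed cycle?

8

A vertex is on a directed cycle iff it belongs to a strongly connected component of size ≥ 2 (or has a self-loop).
The vertices on cycles are {0, 1, 3, 4, 5, 6, 7, 8} — 8 in total.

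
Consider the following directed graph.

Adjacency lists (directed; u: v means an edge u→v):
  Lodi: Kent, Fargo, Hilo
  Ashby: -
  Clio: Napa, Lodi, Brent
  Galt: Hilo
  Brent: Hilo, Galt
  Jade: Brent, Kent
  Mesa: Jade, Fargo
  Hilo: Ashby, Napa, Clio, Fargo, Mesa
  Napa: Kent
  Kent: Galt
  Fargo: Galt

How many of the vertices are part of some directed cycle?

A vertex is on a directed cycle iff it belongs to a strongly connected component of size ≥ 2 (or has a self-loop).
The vertices on cycles are {Clio, Galt, Hilo, Jade, Kent, Lodi, Mesa, Napa, Brent, Fargo} — 10 in total.

10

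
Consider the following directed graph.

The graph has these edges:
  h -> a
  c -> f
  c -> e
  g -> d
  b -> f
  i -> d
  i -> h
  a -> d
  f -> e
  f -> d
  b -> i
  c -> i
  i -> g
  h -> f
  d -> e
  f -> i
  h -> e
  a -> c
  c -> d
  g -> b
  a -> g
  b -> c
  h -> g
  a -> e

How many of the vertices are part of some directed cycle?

7

A vertex is on a directed cycle iff it belongs to a strongly connected component of size ≥ 2 (or has a self-loop).
The vertices on cycles are {a, b, c, f, g, h, i} — 7 in total.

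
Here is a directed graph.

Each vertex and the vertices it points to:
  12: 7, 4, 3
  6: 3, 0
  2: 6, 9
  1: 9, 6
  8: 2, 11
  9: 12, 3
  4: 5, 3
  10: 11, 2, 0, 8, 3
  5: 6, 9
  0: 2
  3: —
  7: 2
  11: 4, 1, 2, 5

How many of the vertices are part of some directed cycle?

8

A vertex is on a directed cycle iff it belongs to a strongly connected component of size ≥ 2 (or has a self-loop).
The vertices on cycles are {0, 2, 4, 5, 6, 7, 9, 12} — 8 in total.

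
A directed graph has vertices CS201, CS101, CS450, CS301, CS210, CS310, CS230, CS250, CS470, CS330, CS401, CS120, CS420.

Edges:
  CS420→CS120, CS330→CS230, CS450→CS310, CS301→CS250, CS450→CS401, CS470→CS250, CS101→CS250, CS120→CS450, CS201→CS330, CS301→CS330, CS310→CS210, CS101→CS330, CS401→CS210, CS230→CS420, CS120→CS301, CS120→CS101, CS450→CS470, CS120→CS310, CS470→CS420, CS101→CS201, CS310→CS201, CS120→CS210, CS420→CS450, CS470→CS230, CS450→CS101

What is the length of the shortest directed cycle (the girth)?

For each vertex v, BFS finds the shortest path from v back to v.
The shortest such closed walk is CS450 → CS470 → CS420 → CS450, length 3.

3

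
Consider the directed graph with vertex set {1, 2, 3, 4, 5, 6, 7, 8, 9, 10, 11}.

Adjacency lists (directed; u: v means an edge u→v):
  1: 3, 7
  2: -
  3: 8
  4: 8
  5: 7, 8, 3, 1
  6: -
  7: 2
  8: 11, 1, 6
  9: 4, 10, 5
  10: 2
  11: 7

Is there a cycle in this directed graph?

DFS with white/gray/black marking, starting from 10:
10 gray
  2 gray
  2 black
10 black
1 gray
  3 gray
    8 gray
      11 gray
        7 gray
          7→2: 2 black — skip
        7 black
      11 black
      8→1: 1 is gray → back edge
Back edge found, so a cycle exists: 1 → 3 → 8 → 1.

Yes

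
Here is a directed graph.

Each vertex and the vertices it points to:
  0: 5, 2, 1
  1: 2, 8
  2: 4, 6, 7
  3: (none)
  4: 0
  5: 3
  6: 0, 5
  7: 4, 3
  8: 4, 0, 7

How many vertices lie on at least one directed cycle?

7

A vertex is on a directed cycle iff it belongs to a strongly connected component of size ≥ 2 (or has a self-loop).
The vertices on cycles are {0, 1, 2, 4, 6, 7, 8} — 7 in total.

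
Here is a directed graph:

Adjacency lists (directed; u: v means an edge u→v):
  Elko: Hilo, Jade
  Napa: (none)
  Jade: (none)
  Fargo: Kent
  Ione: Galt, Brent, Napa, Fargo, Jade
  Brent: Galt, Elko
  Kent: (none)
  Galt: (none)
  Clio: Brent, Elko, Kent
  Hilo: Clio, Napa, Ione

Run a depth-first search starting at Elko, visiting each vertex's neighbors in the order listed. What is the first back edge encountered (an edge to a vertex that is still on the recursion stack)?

Brent→Elko

DFS from Elko (visiting each vertex's neighbors in the order listed); mark gray on enter, black on exit:
Elko gray
  Hilo gray
    Clio gray
      Brent gray
        Galt gray
        Galt black
        Brent→Elko: Elko is gray → back edge
First back edge: Brent → Elko.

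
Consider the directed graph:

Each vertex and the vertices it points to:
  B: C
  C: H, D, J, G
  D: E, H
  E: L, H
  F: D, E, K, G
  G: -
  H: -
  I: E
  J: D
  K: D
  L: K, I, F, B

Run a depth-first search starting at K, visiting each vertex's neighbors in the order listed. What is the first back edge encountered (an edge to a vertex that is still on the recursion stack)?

L->K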